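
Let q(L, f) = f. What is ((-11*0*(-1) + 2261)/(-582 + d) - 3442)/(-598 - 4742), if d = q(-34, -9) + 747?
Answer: 534691/833040 ≈ 0.64186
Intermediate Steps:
d = 738 (d = -9 + 747 = 738)
((-11*0*(-1) + 2261)/(-582 + d) - 3442)/(-598 - 4742) = ((-11*0*(-1) + 2261)/(-582 + 738) - 3442)/(-598 - 4742) = ((0*(-1) + 2261)/156 - 3442)/(-5340) = ((0 + 2261)*(1/156) - 3442)*(-1/5340) = (2261*(1/156) - 3442)*(-1/5340) = (2261/156 - 3442)*(-1/5340) = -534691/156*(-1/5340) = 534691/833040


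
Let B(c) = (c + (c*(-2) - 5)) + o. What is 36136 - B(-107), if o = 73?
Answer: 35961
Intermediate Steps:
B(c) = 68 - c (B(c) = (c + (c*(-2) - 5)) + 73 = (c + (-2*c - 5)) + 73 = (c + (-5 - 2*c)) + 73 = (-5 - c) + 73 = 68 - c)
36136 - B(-107) = 36136 - (68 - 1*(-107)) = 36136 - (68 + 107) = 36136 - 1*175 = 36136 - 175 = 35961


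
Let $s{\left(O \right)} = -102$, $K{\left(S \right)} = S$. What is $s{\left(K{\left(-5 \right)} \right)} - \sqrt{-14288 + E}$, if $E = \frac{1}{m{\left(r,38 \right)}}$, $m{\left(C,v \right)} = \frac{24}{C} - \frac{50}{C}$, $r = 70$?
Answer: $-102 - \frac{i \sqrt{2415127}}{13} \approx -102.0 - 119.54 i$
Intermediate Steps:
$m{\left(C,v \right)} = - \frac{26}{C}$
$E = - \frac{35}{13}$ ($E = \frac{1}{\left(-26\right) \frac{1}{70}} = \frac{1}{- \frac{13}{35}} = - \frac{35}{13} \approx -2.6923$)
$s{\left(K{\left(-5 \right)} \right)} - \sqrt{-14288 + E} = -102 - \sqrt{-14288 - \frac{35}{13}} = -102 - \sqrt{- \frac{185779}{13}} = -102 - \frac{i \sqrt{2415127}}{13}$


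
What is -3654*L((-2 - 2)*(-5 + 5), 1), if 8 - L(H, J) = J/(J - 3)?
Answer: -31059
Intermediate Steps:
L(H, J) = 8 - J/(-3 + J) (L(H, J) = 8 - J/(J - 3) = 8 - J/(-3 + J))
-3654*L((-2 - 2)*(-5 + 5), 1) = -3654*(-24 + 7*1)/(-3 + 1) = -3654*(-24 + 7)/(-2) = -(-1827)*(-17) = -3654*17/2 = -31059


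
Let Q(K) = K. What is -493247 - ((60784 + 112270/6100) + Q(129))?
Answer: -338048827/610 ≈ -5.5418e+5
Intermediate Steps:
-493247 - ((60784 + 112270/6100) + Q(129)) = -493247 - ((60784 + 112270/6100) + 129) = -493247 - ((60784 + 112270*(1/6100)) + 129) = -493247 - ((60784 + 11227/610) + 129) = -493247 - (37089467/610 + 129) = -493247 - 1*37168157/610 = -493247 - 37168157/610 = -338048827/610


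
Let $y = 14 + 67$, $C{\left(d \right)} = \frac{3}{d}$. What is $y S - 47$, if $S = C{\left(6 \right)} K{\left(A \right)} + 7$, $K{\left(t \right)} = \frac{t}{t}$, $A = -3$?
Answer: $\frac{1121}{2} \approx 560.5$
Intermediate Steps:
$K{\left(t \right)} = 1$
$S = \frac{15}{2}$ ($S = \frac{3}{6} \cdot 1 + 7 = 3 \cdot \frac{1}{6} \cdot 1 + 7 = \frac{1}{2} \cdot 1 + 7 = \frac{1}{2} + 7 = \frac{15}{2} \approx 7.5$)
$y = 81$
$y S - 47 = 81 \cdot \frac{15}{2} - 47 = \frac{1215}{2} - 47 = \frac{1121}{2}$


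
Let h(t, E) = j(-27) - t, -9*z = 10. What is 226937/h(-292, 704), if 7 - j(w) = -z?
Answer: 2042433/2681 ≈ 761.82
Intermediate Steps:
z = -10/9 (z = -⅑*10 = -10/9 ≈ -1.1111)
j(w) = 53/9 (j(w) = 7 - (-1)*(-10)/9 = 7 - 1*10/9 = 7 - 10/9 = 53/9)
h(t, E) = 53/9 - t
226937/h(-292, 704) = 226937/(53/9 - 1*(-292)) = 226937/(53/9 + 292) = 226937/(2681/9) = 226937*(9/2681) = 2042433/2681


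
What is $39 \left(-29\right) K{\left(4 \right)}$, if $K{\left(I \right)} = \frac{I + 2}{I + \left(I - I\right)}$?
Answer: $- \frac{3393}{2} \approx -1696.5$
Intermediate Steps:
$K{\left(I \right)} = \frac{2 + I}{I}$ ($K{\left(I \right)} = \frac{2 + I}{I + 0} = \frac{2 + I}{I}$)
$39 \left(-29\right) K{\left(4 \right)} = 39 \left(-29\right) \frac{2 + 4}{4} = - 1131 \cdot \frac{1}{4} \cdot 6 = \left(-1131\right) \frac{3}{2} = - \frac{3393}{2}$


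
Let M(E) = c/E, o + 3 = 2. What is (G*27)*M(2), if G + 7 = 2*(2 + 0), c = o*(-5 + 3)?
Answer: -81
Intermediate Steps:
o = -1 (o = -3 + 2 = -1)
c = 2 (c = -(-5 + 3) = -1*(-2) = 2)
M(E) = 2/E
G = -3 (G = -7 + 2*(2 + 0) = -7 + 2*2 = -7 + 4 = -3)
(G*27)*M(2) = (-3*27)*(2/2) = -162/2 = -81*1 = -81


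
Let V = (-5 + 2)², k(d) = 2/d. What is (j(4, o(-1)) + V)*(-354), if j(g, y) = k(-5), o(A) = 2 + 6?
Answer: -15222/5 ≈ -3044.4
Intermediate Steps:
o(A) = 8
j(g, y) = -⅖ (j(g, y) = 2/(-5) = 2*(-⅕) = -⅖)
V = 9 (V = (-3)² = 9)
(j(4, o(-1)) + V)*(-354) = (-⅖ + 9)*(-354) = (43/5)*(-354) = -15222/5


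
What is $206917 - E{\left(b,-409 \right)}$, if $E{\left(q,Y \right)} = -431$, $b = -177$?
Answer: $207348$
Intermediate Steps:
$206917 - E{\left(b,-409 \right)} = 206917 - -431 = 206917 + 431 = 207348$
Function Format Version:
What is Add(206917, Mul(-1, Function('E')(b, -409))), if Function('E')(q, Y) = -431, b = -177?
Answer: 207348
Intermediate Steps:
Add(206917, Mul(-1, Function('E')(b, -409))) = Add(206917, Mul(-1, -431)) = Add(206917, 431) = 207348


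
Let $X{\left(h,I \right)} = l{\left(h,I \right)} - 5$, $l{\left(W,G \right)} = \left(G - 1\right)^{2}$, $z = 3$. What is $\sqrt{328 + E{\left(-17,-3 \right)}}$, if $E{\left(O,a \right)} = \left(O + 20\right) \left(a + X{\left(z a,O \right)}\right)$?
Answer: $2 \sqrt{319} \approx 35.721$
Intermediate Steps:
$l{\left(W,G \right)} = \left(-1 + G\right)^{2}$
$X{\left(h,I \right)} = -5 + \left(-1 + I\right)^{2}$ ($X{\left(h,I \right)} = \left(-1 + I\right)^{2} - 5 = -5 + \left(-1 + I\right)^{2}$)
$E{\left(O,a \right)} = \left(20 + O\right) \left(-5 + a + \left(-1 + O\right)^{2}\right)$ ($E{\left(O,a \right)} = \left(O + 20\right) \left(a + \left(-5 + \left(-1 + O\right)^{2}\right)\right) = \left(20 + O\right) \left(-5 + a + \left(-1 + O\right)^{2}\right)$)
$\sqrt{328 + E{\left(-17,-3 \right)}} = \sqrt{328 + \left(-80 + \left(-17\right)^{3} - -748 + 18 \left(-17\right)^{2} + 20 \left(-3\right) - -51\right)} = \sqrt{328 + \left(-80 - 4913 + 748 + 18 \cdot 289 - 60 + 51\right)} = \sqrt{328 + \left(-80 - 4913 + 748 + 5202 - 60 + 51\right)} = \sqrt{328 + 948} = \sqrt{1276} = 2 \sqrt{319}$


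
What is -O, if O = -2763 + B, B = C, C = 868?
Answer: 1895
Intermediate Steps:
B = 868
O = -1895 (O = -2763 + 868 = -1895)
-O = -1*(-1895) = 1895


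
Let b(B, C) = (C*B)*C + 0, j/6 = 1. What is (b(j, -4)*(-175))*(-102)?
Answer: 1713600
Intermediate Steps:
j = 6 (j = 6*1 = 6)
b(B, C) = B*C**2 (b(B, C) = (B*C)*C + 0 = B*C**2 + 0 = B*C**2)
(b(j, -4)*(-175))*(-102) = ((6*(-4)**2)*(-175))*(-102) = ((6*16)*(-175))*(-102) = (96*(-175))*(-102) = -16800*(-102) = 1713600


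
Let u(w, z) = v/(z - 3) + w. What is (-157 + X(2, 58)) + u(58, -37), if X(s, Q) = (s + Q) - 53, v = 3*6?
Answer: -1849/20 ≈ -92.450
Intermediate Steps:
v = 18
X(s, Q) = -53 + Q + s (X(s, Q) = (Q + s) - 53 = -53 + Q + s)
u(w, z) = w + 18/(-3 + z) (u(w, z) = 18/(z - 3) + w = 18/(-3 + z) + w = w + 18/(-3 + z))
(-157 + X(2, 58)) + u(58, -37) = (-157 + (-53 + 58 + 2)) + (18 - 3*58 + 58*(-37))/(-3 - 37) = (-157 + 7) + (18 - 174 - 2146)/(-40) = -150 - 1/40*(-2302) = -150 + 1151/20 = -1849/20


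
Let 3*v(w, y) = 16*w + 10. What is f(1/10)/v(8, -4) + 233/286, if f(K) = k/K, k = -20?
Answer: -23241/6578 ≈ -3.5331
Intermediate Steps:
v(w, y) = 10/3 + 16*w/3 (v(w, y) = (16*w + 10)/3 = (10 + 16*w)/3 = 10/3 + 16*w/3)
f(K) = -20/K
f(1/10)/v(8, -4) + 233/286 = (-20/(1/10))/(10/3 + (16/3)*8) + 233/286 = (-20/⅒)/(10/3 + 128/3) + 233*(1/286) = -20*10/46 + 233/286 = -200*1/46 + 233/286 = -100/23 + 233/286 = -23241/6578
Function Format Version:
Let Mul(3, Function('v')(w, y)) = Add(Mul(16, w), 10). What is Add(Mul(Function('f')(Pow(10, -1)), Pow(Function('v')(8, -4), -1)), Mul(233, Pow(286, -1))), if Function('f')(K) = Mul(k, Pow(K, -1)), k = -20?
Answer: Rational(-23241, 6578) ≈ -3.5331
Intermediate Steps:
Function('v')(w, y) = Add(Rational(10, 3), Mul(Rational(16, 3), w)) (Function('v')(w, y) = Mul(Rational(1, 3), Add(Mul(16, w), 10)) = Mul(Rational(1, 3), Add(10, Mul(16, w))) = Add(Rational(10, 3), Mul(Rational(16, 3), w)))
Function('f')(K) = Mul(-20, Pow(K, -1))
Add(Mul(Function('f')(Pow(10, -1)), Pow(Function('v')(8, -4), -1)), Mul(233, Pow(286, -1))) = Add(Mul(Mul(-20, Pow(Pow(10, -1), -1)), Pow(Add(Rational(10, 3), Mul(Rational(16, 3), 8)), -1)), Mul(233, Pow(286, -1))) = Add(Mul(Mul(-20, Pow(Rational(1, 10), -1)), Pow(Add(Rational(10, 3), Rational(128, 3)), -1)), Mul(233, Rational(1, 286))) = Add(Mul(Mul(-20, 10), Pow(46, -1)), Rational(233, 286)) = Add(Mul(-200, Rational(1, 46)), Rational(233, 286)) = Add(Rational(-100, 23), Rational(233, 286)) = Rational(-23241, 6578)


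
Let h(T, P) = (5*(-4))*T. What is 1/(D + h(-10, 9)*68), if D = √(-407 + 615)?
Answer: 850/11559987 - √13/46239948 ≈ 7.3452e-5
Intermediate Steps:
D = 4*√13 (D = √208 = 4*√13 ≈ 14.422)
h(T, P) = -20*T
1/(D + h(-10, 9)*68) = 1/(4*√13 - 20*(-10)*68) = 1/(4*√13 + 200*68) = 1/(4*√13 + 13600) = 1/(13600 + 4*√13)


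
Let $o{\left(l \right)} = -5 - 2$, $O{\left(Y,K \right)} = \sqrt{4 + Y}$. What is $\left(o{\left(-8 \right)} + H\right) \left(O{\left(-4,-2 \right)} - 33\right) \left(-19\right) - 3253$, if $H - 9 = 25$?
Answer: $13676$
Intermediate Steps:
$H = 34$ ($H = 9 + 25 = 34$)
$o{\left(l \right)} = -7$
$\left(o{\left(-8 \right)} + H\right) \left(O{\left(-4,-2 \right)} - 33\right) \left(-19\right) - 3253 = \left(-7 + 34\right) \left(\sqrt{4 - 4} - 33\right) \left(-19\right) - 3253 = 27 \left(\sqrt{0} - 33\right) \left(-19\right) - 3253 = 27 \left(0 - 33\right) \left(-19\right) - 3253 = 27 \left(-33\right) \left(-19\right) - 3253 = \left(-891\right) \left(-19\right) - 3253 = 16929 - 3253 = 13676$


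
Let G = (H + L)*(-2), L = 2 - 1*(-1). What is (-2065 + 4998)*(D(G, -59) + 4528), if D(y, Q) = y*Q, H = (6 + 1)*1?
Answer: 16741564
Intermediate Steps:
L = 3 (L = 2 + 1 = 3)
H = 7 (H = 7*1 = 7)
G = -20 (G = (7 + 3)*(-2) = 10*(-2) = -20)
D(y, Q) = Q*y
(-2065 + 4998)*(D(G, -59) + 4528) = (-2065 + 4998)*(-59*(-20) + 4528) = 2933*(1180 + 4528) = 2933*5708 = 16741564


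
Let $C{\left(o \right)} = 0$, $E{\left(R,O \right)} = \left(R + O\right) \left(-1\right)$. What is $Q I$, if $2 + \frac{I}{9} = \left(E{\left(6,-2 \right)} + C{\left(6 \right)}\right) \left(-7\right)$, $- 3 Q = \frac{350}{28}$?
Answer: $-975$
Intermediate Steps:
$E{\left(R,O \right)} = - O - R$ ($E{\left(R,O \right)} = \left(O + R\right) \left(-1\right) = - O - R$)
$Q = - \frac{25}{6}$ ($Q = - \frac{350 \cdot \frac{1}{28}}{3} = \left(- \frac{1}{3}\right) \frac{25}{2} = - \frac{25}{6} \approx -4.1667$)
$I = 234$ ($I = -18 + 9 \left(\left(\left(-1\right) \left(-2\right) - 6\right) + 0\right) \left(-7\right) = -18 + 9 \left(\left(2 - 6\right) + 0\right) \left(-7\right) = -18 + 9 \left(-4 + 0\right) \left(-7\right) = -18 + 9 \left(\left(-4\right) \left(-7\right)\right) = -18 + 9 \cdot 28 = -18 + 252 = 234$)
$Q I = \left(- \frac{25}{6}\right) 234 = -975$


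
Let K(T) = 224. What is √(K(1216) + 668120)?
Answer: 2*√167086 ≈ 817.52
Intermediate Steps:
√(K(1216) + 668120) = √(224 + 668120) = √668344 = 2*√167086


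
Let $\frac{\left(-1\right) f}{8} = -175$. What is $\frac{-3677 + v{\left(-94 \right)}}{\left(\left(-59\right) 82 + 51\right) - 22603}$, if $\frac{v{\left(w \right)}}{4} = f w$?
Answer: $\frac{530077}{27390} \approx 19.353$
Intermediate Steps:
$f = 1400$ ($f = \left(-8\right) \left(-175\right) = 1400$)
$v{\left(w \right)} = 5600 w$ ($v{\left(w \right)} = 4 \cdot 1400 w = 5600 w$)
$\frac{-3677 + v{\left(-94 \right)}}{\left(\left(-59\right) 82 + 51\right) - 22603} = \frac{-3677 + 5600 \left(-94\right)}{\left(\left(-59\right) 82 + 51\right) - 22603} = \frac{-3677 - 526400}{\left(-4838 + 51\right) - 22603} = - \frac{530077}{-4787 - 22603} = - \frac{530077}{-27390} = \left(-530077\right) \left(- \frac{1}{27390}\right) = \frac{530077}{27390}$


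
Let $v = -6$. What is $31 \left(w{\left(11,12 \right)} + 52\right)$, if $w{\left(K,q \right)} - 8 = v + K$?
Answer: $2015$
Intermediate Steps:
$w{\left(K,q \right)} = 2 + K$ ($w{\left(K,q \right)} = 8 + \left(-6 + K\right) = 2 + K$)
$31 \left(w{\left(11,12 \right)} + 52\right) = 31 \left(\left(2 + 11\right) + 52\right) = 31 \left(13 + 52\right) = 31 \cdot 65 = 2015$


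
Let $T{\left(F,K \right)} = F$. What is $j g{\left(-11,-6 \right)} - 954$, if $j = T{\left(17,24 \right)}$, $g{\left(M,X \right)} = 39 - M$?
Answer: $-104$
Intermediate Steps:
$j = 17$
$j g{\left(-11,-6 \right)} - 954 = 17 \left(39 - -11\right) - 954 = 17 \left(39 + 11\right) - 954 = 17 \cdot 50 - 954 = 850 - 954 = -104$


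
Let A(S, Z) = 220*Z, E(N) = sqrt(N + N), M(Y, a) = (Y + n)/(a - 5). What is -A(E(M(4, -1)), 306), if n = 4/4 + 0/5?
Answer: -67320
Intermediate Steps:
n = 1 (n = 4*(1/4) + 0*(1/5) = 1 + 0 = 1)
M(Y, a) = (1 + Y)/(-5 + a) (M(Y, a) = (Y + 1)/(a - 5) = (1 + Y)/(-5 + a))
E(N) = sqrt(2)*sqrt(N) (E(N) = sqrt(2*N) = sqrt(2)*sqrt(N))
-A(E(M(4, -1)), 306) = -220*306 = -1*67320 = -67320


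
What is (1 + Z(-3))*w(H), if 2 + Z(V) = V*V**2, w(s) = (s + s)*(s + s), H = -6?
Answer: -4032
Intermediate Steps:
w(s) = 4*s**2 (w(s) = (2*s)*(2*s) = 4*s**2)
Z(V) = -2 + V**3 (Z(V) = -2 + V*V**2 = -2 + V**3)
(1 + Z(-3))*w(H) = (1 + (-2 + (-3)**3))*(4*(-6)**2) = (1 + (-2 - 27))*(4*36) = (1 - 29)*144 = -28*144 = -4032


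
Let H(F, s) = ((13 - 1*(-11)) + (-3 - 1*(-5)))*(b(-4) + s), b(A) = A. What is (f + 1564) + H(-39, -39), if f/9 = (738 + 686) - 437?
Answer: 9329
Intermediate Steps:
f = 8883 (f = 9*((738 + 686) - 437) = 9*(1424 - 437) = 9*987 = 8883)
H(F, s) = -104 + 26*s (H(F, s) = ((13 - 1*(-11)) + (-3 - 1*(-5)))*(-4 + s) = ((13 + 11) + (-3 + 5))*(-4 + s) = (24 + 2)*(-4 + s) = 26*(-4 + s) = -104 + 26*s)
(f + 1564) + H(-39, -39) = (8883 + 1564) + (-104 + 26*(-39)) = 10447 + (-104 - 1014) = 10447 - 1118 = 9329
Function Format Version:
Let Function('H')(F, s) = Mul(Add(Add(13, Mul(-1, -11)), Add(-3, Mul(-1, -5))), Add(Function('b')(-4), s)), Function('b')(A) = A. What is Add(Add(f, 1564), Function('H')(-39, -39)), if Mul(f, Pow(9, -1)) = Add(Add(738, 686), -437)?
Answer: 9329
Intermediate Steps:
f = 8883 (f = Mul(9, Add(Add(738, 686), -437)) = Mul(9, Add(1424, -437)) = Mul(9, 987) = 8883)
Function('H')(F, s) = Add(-104, Mul(26, s)) (Function('H')(F, s) = Mul(Add(Add(13, Mul(-1, -11)), Add(-3, Mul(-1, -5))), Add(-4, s)) = Mul(Add(Add(13, 11), Add(-3, 5)), Add(-4, s)) = Mul(Add(24, 2), Add(-4, s)) = Mul(26, Add(-4, s)) = Add(-104, Mul(26, s)))
Add(Add(f, 1564), Function('H')(-39, -39)) = Add(Add(8883, 1564), Add(-104, Mul(26, -39))) = Add(10447, Add(-104, -1014)) = Add(10447, -1118) = 9329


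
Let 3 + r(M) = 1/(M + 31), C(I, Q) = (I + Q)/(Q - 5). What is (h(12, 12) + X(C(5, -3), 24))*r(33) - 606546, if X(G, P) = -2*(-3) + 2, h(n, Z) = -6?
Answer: -19409663/32 ≈ -6.0655e+5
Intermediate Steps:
C(I, Q) = (I + Q)/(-5 + Q)
r(M) = -3 + 1/(31 + M) (r(M) = -3 + 1/(M + 31) = -3 + 1/(31 + M))
X(G, P) = 8 (X(G, P) = 6 + 2 = 8)
(h(12, 12) + X(C(5, -3), 24))*r(33) - 606546 = (-6 + 8)*((-92 - 3*33)/(31 + 33)) - 606546 = 2*((-92 - 99)/64) - 606546 = 2*((1/64)*(-191)) - 606546 = 2*(-191/64) - 606546 = -191/32 - 606546 = -19409663/32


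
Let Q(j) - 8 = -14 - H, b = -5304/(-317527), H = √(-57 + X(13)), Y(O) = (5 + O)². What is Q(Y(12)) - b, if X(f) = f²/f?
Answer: -1910466/317527 - 2*I*√11 ≈ -6.0167 - 6.6332*I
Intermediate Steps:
X(f) = f
H = 2*I*√11 (H = √(-57 + 13) = √(-44) = 2*I*√11 ≈ 6.6332*I)
b = 5304/317527 (b = -5304*(-1/317527) = 5304/317527 ≈ 0.016704)
Q(j) = -6 - 2*I*√11 (Q(j) = 8 + (-14 - 2*I*√11) = -6 - 2*I*√11)
Q(Y(12)) - b = (-6 - 2*I*√11) - 1*5304/317527 = (-6 - 2*I*√11) - 5304/317527 = -1910466/317527 - 2*I*√11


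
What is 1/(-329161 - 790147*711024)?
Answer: -1/795854851392 ≈ -1.2565e-12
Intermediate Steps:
1/(-329161 - 790147*711024) = (1/711024)/(-1119308) = -1/1119308*1/711024 = -1/795854851392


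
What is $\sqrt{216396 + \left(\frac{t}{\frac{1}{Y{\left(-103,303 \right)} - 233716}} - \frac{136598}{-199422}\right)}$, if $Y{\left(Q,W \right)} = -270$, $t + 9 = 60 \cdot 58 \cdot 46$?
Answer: $\frac{i \sqrt{4597282025305506941}}{11079} \approx 1.9353 \cdot 10^{5} i$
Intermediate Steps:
$t = 160071$ ($t = -9 + 60 \cdot 58 \cdot 46 = -9 + 3480 \cdot 46 = -9 + 160080 = 160071$)
$\sqrt{216396 + \left(\frac{t}{\frac{1}{Y{\left(-103,303 \right)} - 233716}} - \frac{136598}{-199422}\right)} = \sqrt{216396 + \left(\frac{160071}{\frac{1}{-270 - 233716}} - \frac{136598}{-199422}\right)} = \sqrt{216396 + \left(\frac{160071}{\frac{1}{-233986}} - - \frac{68299}{99711}\right)} = \sqrt{216396 + \left(\frac{160071}{- \frac{1}{233986}} + \frac{68299}{99711}\right)} = \sqrt{216396 + \left(160071 \left(-233986\right) + \frac{68299}{99711}\right)} = \sqrt{216396 + \left(-37454373006 + \frac{68299}{99711}\right)} = \sqrt{216396 - \frac{3734612986732967}{99711}} = \sqrt{- \frac{3734591409671411}{99711}} = \frac{i \sqrt{4597282025305506941}}{11079}$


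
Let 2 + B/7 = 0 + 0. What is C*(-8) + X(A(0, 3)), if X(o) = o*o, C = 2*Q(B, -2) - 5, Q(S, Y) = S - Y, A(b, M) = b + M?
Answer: 241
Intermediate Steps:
B = -14 (B = -14 + 7*(0 + 0) = -14 + 7*0 = -14 + 0 = -14)
A(b, M) = M + b
C = -29 (C = 2*(-14 - 1*(-2)) - 5 = 2*(-14 + 2) - 5 = 2*(-12) - 5 = -24 - 5 = -29)
X(o) = o²
C*(-8) + X(A(0, 3)) = -29*(-8) + (3 + 0)² = 232 + 3² = 232 + 9 = 241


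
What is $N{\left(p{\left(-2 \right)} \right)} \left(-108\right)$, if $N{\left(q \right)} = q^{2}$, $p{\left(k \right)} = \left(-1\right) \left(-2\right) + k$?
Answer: $0$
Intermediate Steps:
$p{\left(k \right)} = 2 + k$
$N{\left(p{\left(-2 \right)} \right)} \left(-108\right) = \left(2 - 2\right)^{2} \left(-108\right) = 0^{2} \left(-108\right) = 0 \left(-108\right) = 0$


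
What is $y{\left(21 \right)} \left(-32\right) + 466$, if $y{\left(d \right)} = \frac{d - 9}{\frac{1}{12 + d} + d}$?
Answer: $\frac{155366}{347} \approx 447.74$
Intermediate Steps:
$y{\left(d \right)} = \frac{-9 + d}{d + \frac{1}{12 + d}}$
$y{\left(21 \right)} \left(-32\right) + 466 = \frac{-108 + 21^{2} + 3 \cdot 21}{1 + 21^{2} + 12 \cdot 21} \left(-32\right) + 466 = \frac{-108 + 441 + 63}{1 + 441 + 252} \left(-32\right) + 466 = \frac{1}{694} \cdot 396 \left(-32\right) + 466 = \frac{198}{347} \left(-32\right) + 466 = - \frac{6336}{347} + 466 = \frac{155366}{347}$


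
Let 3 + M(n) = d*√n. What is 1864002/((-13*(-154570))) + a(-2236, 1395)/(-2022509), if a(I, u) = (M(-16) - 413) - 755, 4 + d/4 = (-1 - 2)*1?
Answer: 1886156920064/2032024904845 + 112*I/2022509 ≈ 0.92822 + 5.5377e-5*I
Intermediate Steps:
d = -28 (d = -16 + 4*((-1 - 2)*1) = -16 + 4*(-3*1) = -16 + 4*(-3) = -16 - 12 = -28)
M(n) = -3 - 28*√n
a(I, u) = -1171 - 112*I (a(I, u) = ((-3 - 112*I) - 413) - 755 = (-416 - 112*I) - 755 = -1171 - 112*I)
1864002/((-13*(-154570))) + a(-2236, 1395)/(-2022509) = 1864002/((-13*(-154570))) + (-1171 - 112*I)/(-2022509) = 1864002/2009410 + (-1171 - 112*I)*(-1/2022509) = 1864002*(1/2009410) + (1171/2022509 + 112*I/2022509) = 932001/1004705 + (1171/2022509 + 112*I/2022509) = 1886156920064/2032024904845 + 112*I/2022509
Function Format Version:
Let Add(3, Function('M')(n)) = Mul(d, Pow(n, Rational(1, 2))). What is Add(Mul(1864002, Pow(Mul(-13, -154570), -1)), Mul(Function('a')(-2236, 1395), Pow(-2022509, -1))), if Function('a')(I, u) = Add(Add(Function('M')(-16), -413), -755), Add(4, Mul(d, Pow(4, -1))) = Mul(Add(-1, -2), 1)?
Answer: Add(Rational(1886156920064, 2032024904845), Mul(Rational(112, 2022509), I)) ≈ Add(0.92822, Mul(5.5377e-5, I))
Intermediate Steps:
d = -28 (d = Add(-16, Mul(4, Mul(Add(-1, -2), 1))) = Add(-16, Mul(4, Mul(-3, 1))) = Add(-16, Mul(4, -3)) = Add(-16, -12) = -28)
Function('M')(n) = Add(-3, Mul(-28, Pow(n, Rational(1, 2))))
Function('a')(I, u) = Add(-1171, Mul(-112, I)) (Function('a')(I, u) = Add(Add(Add(-3, Mul(-28, Pow(-16, Rational(1, 2)))), -413), -755) = Add(Add(Add(-3, Mul(-28, Mul(4, I))), -413), -755) = Add(Add(Add(-3, Mul(-112, I)), -413), -755) = Add(Add(-416, Mul(-112, I)), -755) = Add(-1171, Mul(-112, I)))
Add(Mul(1864002, Pow(Mul(-13, -154570), -1)), Mul(Function('a')(-2236, 1395), Pow(-2022509, -1))) = Add(Mul(1864002, Pow(Mul(-13, -154570), -1)), Mul(Add(-1171, Mul(-112, I)), Pow(-2022509, -1))) = Add(Mul(1864002, Pow(2009410, -1)), Mul(Add(-1171, Mul(-112, I)), Rational(-1, 2022509))) = Add(Mul(1864002, Rational(1, 2009410)), Add(Rational(1171, 2022509), Mul(Rational(112, 2022509), I))) = Add(Rational(932001, 1004705), Add(Rational(1171, 2022509), Mul(Rational(112, 2022509), I))) = Add(Rational(1886156920064, 2032024904845), Mul(Rational(112, 2022509), I))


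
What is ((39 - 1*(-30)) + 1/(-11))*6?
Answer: 4548/11 ≈ 413.45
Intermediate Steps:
((39 - 1*(-30)) + 1/(-11))*6 = ((39 + 30) - 1/11)*6 = (69 - 1/11)*6 = (758/11)*6 = 4548/11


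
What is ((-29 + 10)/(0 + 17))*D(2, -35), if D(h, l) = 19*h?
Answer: -722/17 ≈ -42.471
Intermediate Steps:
((-29 + 10)/(0 + 17))*D(2, -35) = ((-29 + 10)/(0 + 17))*(19*2) = -19/17*38 = -722/17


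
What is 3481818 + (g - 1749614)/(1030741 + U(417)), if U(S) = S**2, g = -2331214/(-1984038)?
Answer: 4160825954098044401/1195015847970 ≈ 3.4818e+6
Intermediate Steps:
g = 1165607/992019 (g = -2331214*(-1/1984038) = 1165607/992019 ≈ 1.1750)
3481818 + (g - 1749614)/(1030741 + U(417)) = 3481818 + (1165607/992019 - 1749614)/(1030741 + 417**2) = 3481818 - 1735649165059/(992019*(1030741 + 173889)) = 3481818 - 1735649165059/992019/1204630 = 3481818 - 1735649165059/992019*1/1204630 = 3481818 - 1735649165059/1195015847970 = 4160825954098044401/1195015847970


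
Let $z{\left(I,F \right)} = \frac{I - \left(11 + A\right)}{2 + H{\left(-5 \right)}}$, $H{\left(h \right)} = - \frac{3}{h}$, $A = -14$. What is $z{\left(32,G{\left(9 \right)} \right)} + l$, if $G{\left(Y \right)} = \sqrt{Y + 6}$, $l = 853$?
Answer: $\frac{11264}{13} \approx 866.46$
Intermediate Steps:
$G{\left(Y \right)} = \sqrt{6 + Y}$
$z{\left(I,F \right)} = \frac{15}{13} + \frac{5 I}{13}$ ($z{\left(I,F \right)} = \frac{I - -3}{2 - \frac{3}{-5}} = \frac{I + \left(-11 + 14\right)}{2 - - \frac{3}{5}} = \frac{I + 3}{2 + \frac{3}{5}} = \frac{3 + I}{\frac{13}{5}} = \left(3 + I\right) \frac{5}{13} = \frac{15}{13} + \frac{5 I}{13}$)
$z{\left(32,G{\left(9 \right)} \right)} + l = \left(\frac{15}{13} + \frac{5}{13} \cdot 32\right) + 853 = \left(\frac{15}{13} + \frac{160}{13}\right) + 853 = \frac{175}{13} + 853 = \frac{11264}{13}$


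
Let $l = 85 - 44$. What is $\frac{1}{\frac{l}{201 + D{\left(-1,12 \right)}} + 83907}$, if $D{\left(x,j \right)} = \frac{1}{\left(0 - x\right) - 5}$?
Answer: $\frac{803}{67377485} \approx 1.1918 \cdot 10^{-5}$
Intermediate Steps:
$D{\left(x,j \right)} = \frac{1}{-5 - x}$ ($D{\left(x,j \right)} = \frac{1}{- x - 5} = \frac{1}{-5 - x}$)
$l = 41$ ($l = 85 - 44 = 41$)
$\frac{1}{\frac{l}{201 + D{\left(-1,12 \right)}} + 83907} = \frac{1}{\frac{41}{201 - \frac{1}{5 - 1}} + 83907} = \frac{1}{\frac{41}{201 - \frac{1}{4}} + 83907} = \frac{1}{\frac{41}{\frac{803}{4}} + 83907} = \frac{1}{41 \cdot \frac{4}{803} + 83907} = \frac{1}{\frac{164}{803} + 83907} = \frac{1}{\frac{67377485}{803}} = \frac{803}{67377485}$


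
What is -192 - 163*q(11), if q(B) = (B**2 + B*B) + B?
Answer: -41431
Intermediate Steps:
q(B) = B + 2*B**2 (q(B) = (B**2 + B**2) + B = 2*B**2 + B = B + 2*B**2)
-192 - 163*q(11) = -192 - 1793*(1 + 2*11) = -192 - 1793*(1 + 22) = -192 - 1793*23 = -192 - 163*253 = -192 - 41239 = -41431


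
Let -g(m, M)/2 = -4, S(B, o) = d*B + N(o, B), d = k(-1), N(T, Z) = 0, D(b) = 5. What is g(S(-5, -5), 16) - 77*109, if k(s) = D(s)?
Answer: -8385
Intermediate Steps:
k(s) = 5
d = 5
S(B, o) = 5*B (S(B, o) = 5*B + 0 = 5*B)
g(m, M) = 8 (g(m, M) = -2*(-4) = 8)
g(S(-5, -5), 16) - 77*109 = 8 - 77*109 = 8 - 8393 = -8385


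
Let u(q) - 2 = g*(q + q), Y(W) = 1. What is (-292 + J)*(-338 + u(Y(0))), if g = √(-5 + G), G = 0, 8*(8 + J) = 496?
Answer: 79968 - 476*I*√5 ≈ 79968.0 - 1064.4*I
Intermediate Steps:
J = 54 (J = -8 + (⅛)*496 = -8 + 62 = 54)
g = I*√5 (g = √(-5 + 0) = √(-5) = I*√5 ≈ 2.2361*I)
u(q) = 2 + 2*I*q*√5 (u(q) = 2 + (I*√5)*(q + q) = 2 + (I*√5)*(2*q) = 2 + 2*I*q*√5)
(-292 + J)*(-338 + u(Y(0))) = (-292 + 54)*(-338 + (2 + 2*I*1*√5)) = -238*(-338 + (2 + 2*I*√5)) = -238*(-336 + 2*I*√5) = 79968 - 476*I*√5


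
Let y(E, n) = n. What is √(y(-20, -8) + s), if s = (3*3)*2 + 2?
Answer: 2*√3 ≈ 3.4641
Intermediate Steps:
s = 20 (s = 9*2 + 2 = 18 + 2 = 20)
√(y(-20, -8) + s) = √(-8 + 20) = √12 = 2*√3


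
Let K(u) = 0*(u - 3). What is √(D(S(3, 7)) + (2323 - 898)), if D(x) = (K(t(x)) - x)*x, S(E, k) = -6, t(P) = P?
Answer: √1389 ≈ 37.269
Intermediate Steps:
K(u) = 0 (K(u) = 0*(-3 + u) = 0)
D(x) = -x² (D(x) = (0 - x)*x = (-x)*x = -x²)
√(D(S(3, 7)) + (2323 - 898)) = √(-1*(-6)² + (2323 - 898)) = √(-1*36 + 1425) = √(-36 + 1425) = √1389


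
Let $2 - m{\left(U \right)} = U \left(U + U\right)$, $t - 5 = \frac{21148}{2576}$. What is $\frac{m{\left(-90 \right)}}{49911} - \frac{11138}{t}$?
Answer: $- \frac{358143010778}{424592877} \approx -843.5$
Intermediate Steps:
$t = \frac{8507}{644}$ ($t = 5 + \frac{21148}{2576} = 5 + 21148 \cdot \frac{1}{2576} = 5 + \frac{5287}{644} = \frac{8507}{644} \approx 13.21$)
$m{\left(U \right)} = 2 - 2 U^{2}$ ($m{\left(U \right)} = 2 - U \left(U + U\right) = 2 - U 2 U = 2 - 2 U^{2}$)
$\frac{m{\left(-90 \right)}}{49911} - \frac{11138}{t} = \frac{2 - 2 \left(-90\right)^{2}}{49911} - \frac{11138}{\frac{8507}{644}} = \left(2 - 16200\right) \frac{1}{49911} - \frac{7172872}{8507} = \left(-16198\right) \frac{1}{49911} - \frac{7172872}{8507} = - \frac{16198}{49911} - \frac{7172872}{8507} = - \frac{358143010778}{424592877}$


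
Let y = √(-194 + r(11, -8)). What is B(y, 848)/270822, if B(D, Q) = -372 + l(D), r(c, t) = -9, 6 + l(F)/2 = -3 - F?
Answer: -65/45137 - I*√203/135411 ≈ -0.0014401 - 0.00010522*I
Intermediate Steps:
l(F) = -18 - 2*F (l(F) = -12 + 2*(-3 - F) = -12 + (-6 - 2*F) = -18 - 2*F)
y = I*√203 (y = √(-194 - 9) = √(-203) = I*√203 ≈ 14.248*I)
B(D, Q) = -390 - 2*D (B(D, Q) = -372 + (-18 - 2*D) = -390 - 2*D)
B(y, 848)/270822 = (-390 - 2*I*√203)/270822 = (-390 - 2*I*√203)*(1/270822) = -65/45137 - I*√203/135411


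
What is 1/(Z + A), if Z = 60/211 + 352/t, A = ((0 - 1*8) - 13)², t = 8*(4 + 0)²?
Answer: 844/374765 ≈ 0.0022521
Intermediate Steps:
t = 128 (t = 8*4² = 8*16 = 128)
A = 441 (A = ((0 - 8) - 13)² = (-8 - 13)² = (-21)² = 441)
Z = 2561/844 (Z = 60/211 + 352/128 = 60*(1/211) + 352*(1/128) = 60/211 + 11/4 = 2561/844 ≈ 3.0344)
1/(Z + A) = 1/(2561/844 + 441) = 1/(374765/844) = 844/374765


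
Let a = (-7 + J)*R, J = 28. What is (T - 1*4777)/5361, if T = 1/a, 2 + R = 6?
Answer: -401267/450324 ≈ -0.89106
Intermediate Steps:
R = 4 (R = -2 + 6 = 4)
a = 84 (a = (-7 + 28)*4 = 21*4 = 84)
T = 1/84 ≈ 0.011905
(T - 1*4777)/5361 = (1/84 - 1*4777)/5361 = (1/84 - 4777)*(1/5361) = -401267/84*1/5361 = -401267/450324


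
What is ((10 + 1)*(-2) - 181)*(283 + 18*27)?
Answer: -156107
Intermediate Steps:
((10 + 1)*(-2) - 181)*(283 + 18*27) = (11*(-2) - 181)*(283 + 486) = (-22 - 181)*769 = -203*769 = -156107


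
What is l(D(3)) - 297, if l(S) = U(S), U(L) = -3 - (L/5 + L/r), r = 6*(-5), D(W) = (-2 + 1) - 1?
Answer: -899/3 ≈ -299.67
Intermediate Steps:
D(W) = -2 (D(W) = -1 - 1 = -2)
r = -30
U(L) = -3 - L/6 (U(L) = -3 - (L/5 + L/(-30)) = -3 - (L*(1/5) + L*(-1/30)) = -3 - (L/5 - L/30) = -3 - L/6)
l(S) = -3 - S/6
l(D(3)) - 297 = (-3 - 1/6*(-2)) - 297 = (-3 + 1/3) - 297 = -8/3 - 297 = -899/3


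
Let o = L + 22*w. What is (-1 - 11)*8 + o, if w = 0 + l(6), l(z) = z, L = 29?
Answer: 65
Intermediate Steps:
w = 6 (w = 0 + 6 = 6)
o = 161 (o = 29 + 22*6 = 29 + 132 = 161)
(-1 - 11)*8 + o = (-1 - 11)*8 + 161 = -12*8 + 161 = -96 + 161 = 65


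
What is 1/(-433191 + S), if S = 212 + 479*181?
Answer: -1/346280 ≈ -2.8878e-6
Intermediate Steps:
S = 86911 (S = 212 + 86699 = 86911)
1/(-433191 + S) = 1/(-433191 + 86911) = 1/(-346280) = -1/346280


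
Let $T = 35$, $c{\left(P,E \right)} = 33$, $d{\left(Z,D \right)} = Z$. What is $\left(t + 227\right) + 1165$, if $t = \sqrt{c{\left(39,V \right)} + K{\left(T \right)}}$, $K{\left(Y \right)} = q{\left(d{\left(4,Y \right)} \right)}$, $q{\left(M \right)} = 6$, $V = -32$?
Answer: $1392 + \sqrt{39} \approx 1398.2$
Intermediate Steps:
$K{\left(Y \right)} = 6$
$t = \sqrt{39}$ ($t = \sqrt{33 + 6} = \sqrt{39} \approx 6.245$)
$\left(t + 227\right) + 1165 = \left(\sqrt{39} + 227\right) + 1165 = \left(227 + \sqrt{39}\right) + 1165 = 1392 + \sqrt{39}$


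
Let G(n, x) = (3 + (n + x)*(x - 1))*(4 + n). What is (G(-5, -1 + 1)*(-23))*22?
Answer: 4048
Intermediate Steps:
G(n, x) = (3 + (-1 + x)*(n + x))*(4 + n) (G(n, x) = (3 + (n + x)*(-1 + x))*(4 + n) = (3 + (-1 + x)*(n + x))*(4 + n))
(G(-5, -1 + 1)*(-23))*22 = ((12 - 1*(-5) - 1*(-5)**2 - 4*(-1 + 1) + 4*(-1 + 1)**2 - 5*(-1 + 1)**2 + (-1 + 1)*(-5)**2 + 3*(-5)*(-1 + 1))*(-23))*22 = ((12 + 5 - 1*25 - 4*0 + 4*0**2 - 5*0**2 + 0*25 + 3*(-5)*0)*(-23))*22 = ((12 + 5 - 25 + 0 + 4*0 - 5*0 + 0 + 0)*(-23))*22 = ((12 + 5 - 25 + 0 + 0 + 0 + 0 + 0)*(-23))*22 = -8*(-23)*22 = 184*22 = 4048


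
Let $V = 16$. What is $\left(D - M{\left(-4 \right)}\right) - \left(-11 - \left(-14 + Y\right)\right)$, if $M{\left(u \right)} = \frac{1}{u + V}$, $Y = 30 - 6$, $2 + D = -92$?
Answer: $- \frac{877}{12} \approx -73.083$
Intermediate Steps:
$D = -94$ ($D = -2 - 92 = -94$)
$Y = 24$ ($Y = 30 - 6 = 24$)
$M{\left(u \right)} = \frac{1}{16 + u}$ ($M{\left(u \right)} = \frac{1}{u + 16} = \frac{1}{16 + u}$)
$\left(D - M{\left(-4 \right)}\right) - \left(-11 - \left(-14 + Y\right)\right) = \left(-94 - \frac{1}{16 - 4}\right) - \left(-11 + \left(14 - 24\right)\right) = \left(-94 - \frac{1}{12}\right) - \left(-11 + \left(14 - 24\right)\right) = \left(-94 - \frac{1}{12}\right) - \left(-11 - 10\right) = \left(-94 - \frac{1}{12}\right) - -21 = - \frac{1129}{12} + 21 = - \frac{877}{12}$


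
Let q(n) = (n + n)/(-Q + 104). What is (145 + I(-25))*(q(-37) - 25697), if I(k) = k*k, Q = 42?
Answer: -613415880/31 ≈ -1.9788e+7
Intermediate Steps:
I(k) = k²
q(n) = n/31 (q(n) = (n + n)/(-1*42 + 104) = (2*n)/(-42 + 104) = (2*n)/62 = (2*n)*(1/62) = n/31)
(145 + I(-25))*(q(-37) - 25697) = (145 + (-25)²)*((1/31)*(-37) - 25697) = (145 + 625)*(-37/31 - 25697) = 770*(-796644/31) = -613415880/31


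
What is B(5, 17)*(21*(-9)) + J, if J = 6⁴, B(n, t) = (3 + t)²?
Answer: -74304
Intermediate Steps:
J = 1296
B(5, 17)*(21*(-9)) + J = (3 + 17)²*(21*(-9)) + 1296 = 20²*(-189) + 1296 = 400*(-189) + 1296 = -75600 + 1296 = -74304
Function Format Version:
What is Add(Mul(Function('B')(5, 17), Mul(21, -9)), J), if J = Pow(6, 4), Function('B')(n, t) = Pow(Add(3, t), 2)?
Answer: -74304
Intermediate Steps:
J = 1296
Add(Mul(Function('B')(5, 17), Mul(21, -9)), J) = Add(Mul(Pow(Add(3, 17), 2), Mul(21, -9)), 1296) = Add(Mul(Pow(20, 2), -189), 1296) = Add(Mul(400, -189), 1296) = Add(-75600, 1296) = -74304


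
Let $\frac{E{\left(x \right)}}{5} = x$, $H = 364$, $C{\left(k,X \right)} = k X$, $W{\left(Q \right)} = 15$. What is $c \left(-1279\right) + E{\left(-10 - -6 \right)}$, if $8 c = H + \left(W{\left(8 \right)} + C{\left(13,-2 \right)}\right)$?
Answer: $- \frac{451647}{8} \approx -56456.0$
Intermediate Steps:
$C{\left(k,X \right)} = X k$
$E{\left(x \right)} = 5 x$
$c = \frac{353}{8}$ ($c = \frac{364 + \left(15 - 26\right)}{8} = \frac{364 - 11}{8} = \frac{1}{8} \cdot 353 = \frac{353}{8} \approx 44.125$)
$c \left(-1279\right) + E{\left(-10 - -6 \right)} = \frac{353}{8} \left(-1279\right) + 5 \left(-10 - -6\right) = - \frac{451487}{8} + 5 \left(-10 + 6\right) = - \frac{451487}{8} + 5 \left(-4\right) = - \frac{451487}{8} - 20 = - \frac{451647}{8}$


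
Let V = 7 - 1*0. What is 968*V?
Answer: 6776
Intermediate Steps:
V = 7 (V = 7 + 0 = 7)
968*V = 968*7 = 6776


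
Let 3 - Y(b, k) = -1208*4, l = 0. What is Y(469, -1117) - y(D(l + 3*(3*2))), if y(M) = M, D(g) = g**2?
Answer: 4511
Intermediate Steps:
Y(b, k) = 4835 (Y(b, k) = 3 - (-1208)*4 = 3 - 1*(-4832) = 3 + 4832 = 4835)
Y(469, -1117) - y(D(l + 3*(3*2))) = 4835 - (0 + 3*(3*2))**2 = 4835 - (0 + 3*6)**2 = 4835 - (0 + 18)**2 = 4835 - 1*18**2 = 4835 - 1*324 = 4835 - 324 = 4511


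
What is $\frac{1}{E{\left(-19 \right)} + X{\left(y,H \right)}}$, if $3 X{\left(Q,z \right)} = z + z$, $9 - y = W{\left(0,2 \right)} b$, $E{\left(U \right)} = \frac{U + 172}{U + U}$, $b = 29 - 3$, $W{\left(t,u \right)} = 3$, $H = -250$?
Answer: $- \frac{114}{19459} \approx -0.0058585$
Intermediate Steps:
$b = 26$ ($b = 29 - 3 = 26$)
$E{\left(U \right)} = \frac{172 + U}{2 U}$
$y = -69$ ($y = 9 - 3 \cdot 26 = 9 - 78 = -69$)
$X{\left(Q,z \right)} = \frac{2 z}{3}$ ($X{\left(Q,z \right)} = \frac{z + z}{3} = \frac{2 z}{3}$)
$\frac{1}{E{\left(-19 \right)} + X{\left(y,H \right)}} = \frac{1}{\frac{172 - 19}{2 \left(-19\right)} + \frac{2}{3} \left(-250\right)} = \frac{1}{\frac{1}{2} \left(- \frac{1}{19}\right) 153 - \frac{500}{3}} = \frac{1}{- \frac{153}{38} - \frac{500}{3}} = \frac{1}{- \frac{19459}{114}} = - \frac{114}{19459}$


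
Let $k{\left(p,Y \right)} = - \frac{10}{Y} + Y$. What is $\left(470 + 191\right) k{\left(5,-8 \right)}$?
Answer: $- \frac{17847}{4} \approx -4461.8$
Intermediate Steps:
$k{\left(p,Y \right)} = Y - \frac{10}{Y}$
$\left(470 + 191\right) k{\left(5,-8 \right)} = \left(470 + 191\right) \left(-8 - \frac{10}{-8}\right) = 661 \left(-8 - - \frac{5}{4}\right) = 661 \left(-8 + \frac{5}{4}\right) = 661 \left(- \frac{27}{4}\right) = - \frac{17847}{4}$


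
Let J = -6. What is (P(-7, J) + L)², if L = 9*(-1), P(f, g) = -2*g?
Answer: 9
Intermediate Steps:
L = -9
(P(-7, J) + L)² = (-2*(-6) - 9)² = (12 - 9)² = 3² = 9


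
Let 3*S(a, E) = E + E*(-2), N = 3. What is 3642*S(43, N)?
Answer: -3642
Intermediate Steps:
S(a, E) = -E/3 (S(a, E) = (E + E*(-2))/3 = (E - 2*E)/3 = (-E)/3 = -E/3)
3642*S(43, N) = 3642*(-⅓*3) = 3642*(-1) = -3642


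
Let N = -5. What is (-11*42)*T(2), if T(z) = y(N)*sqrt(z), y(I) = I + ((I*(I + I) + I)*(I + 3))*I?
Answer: -205590*sqrt(2) ≈ -2.9075e+5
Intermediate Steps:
y(I) = I + I*(3 + I)*(I + 2*I**2) (y(I) = I + ((I*(2*I) + I)*(3 + I))*I = I + ((2*I**2 + I)*(3 + I))*I = I + ((I + 2*I**2)*(3 + I))*I = I + ((3 + I)*(I + 2*I**2))*I = I + I*(3 + I)*(I + 2*I**2))
T(z) = 445*sqrt(z) (T(z) = (-5*(1 + 2*(-5)**3 + 3*(-5) + 7*(-5)**2))*sqrt(z) = (-5*(1 + 2*(-125) - 15 + 7*25))*sqrt(z) = (-5*(1 - 250 - 15 + 175))*sqrt(z) = (-5*(-89))*sqrt(z) = 445*sqrt(z))
(-11*42)*T(2) = (-11*42)*(445*sqrt(2)) = -205590*sqrt(2)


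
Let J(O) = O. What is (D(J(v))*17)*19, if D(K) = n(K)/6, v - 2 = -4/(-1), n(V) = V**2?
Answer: 1938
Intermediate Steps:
v = 6 (v = 2 - 4/(-1) = 2 - 4*(-1) = 2 + 4 = 6)
D(K) = K**2/6
(D(J(v))*17)*19 = (((1/6)*6**2)*17)*19 = (((1/6)*36)*17)*19 = (6*17)*19 = 102*19 = 1938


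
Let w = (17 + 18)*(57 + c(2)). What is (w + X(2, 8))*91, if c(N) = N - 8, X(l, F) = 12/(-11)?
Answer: 1785693/11 ≈ 1.6234e+5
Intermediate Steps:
X(l, F) = -12/11 (X(l, F) = 12*(-1/11) = -12/11)
c(N) = -8 + N
w = 1785 (w = (17 + 18)*(57 + (-8 + 2)) = 35*(57 - 6) = 35*51 = 1785)
(w + X(2, 8))*91 = (1785 - 12/11)*91 = (19623/11)*91 = 1785693/11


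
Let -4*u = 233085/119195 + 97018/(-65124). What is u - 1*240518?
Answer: -746804439529999/3104982072 ≈ -2.4052e+5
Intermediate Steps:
u = -361536703/3104982072 (u = -(233085/119195 + 97018/(-65124))/4 = -(233085*(1/119195) + 97018*(-1/65124))/4 = -(46617/23839 - 48509/32562)/4 = -¼*361536703/776245518 = -361536703/3104982072 ≈ -0.11644)
u - 1*240518 = -361536703/3104982072 - 1*240518 = -361536703/3104982072 - 240518 = -746804439529999/3104982072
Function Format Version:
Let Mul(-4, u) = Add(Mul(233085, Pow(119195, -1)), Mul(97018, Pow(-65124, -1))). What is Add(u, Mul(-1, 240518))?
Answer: Rational(-746804439529999, 3104982072) ≈ -2.4052e+5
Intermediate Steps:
u = Rational(-361536703, 3104982072) (u = Mul(Rational(-1, 4), Add(Mul(233085, Pow(119195, -1)), Mul(97018, Pow(-65124, -1)))) = Mul(Rational(-1, 4), Add(Mul(233085, Rational(1, 119195)), Mul(97018, Rational(-1, 65124)))) = Mul(Rational(-1, 4), Add(Rational(46617, 23839), Rational(-48509, 32562))) = Mul(Rational(-1, 4), Rational(361536703, 776245518)) = Rational(-361536703, 3104982072) ≈ -0.11644)
Add(u, Mul(-1, 240518)) = Add(Rational(-361536703, 3104982072), Mul(-1, 240518)) = Add(Rational(-361536703, 3104982072), -240518) = Rational(-746804439529999, 3104982072)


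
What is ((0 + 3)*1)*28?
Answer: 84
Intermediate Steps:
((0 + 3)*1)*28 = (3*1)*28 = 3*28 = 84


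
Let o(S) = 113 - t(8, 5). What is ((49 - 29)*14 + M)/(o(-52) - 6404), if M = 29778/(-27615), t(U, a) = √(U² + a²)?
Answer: -1153712781/26021609240 + 183391*√89/26021609240 ≈ -0.044270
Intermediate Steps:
M = -1418/1315 (M = 29778*(-1/27615) = -1418/1315 ≈ -1.0783)
o(S) = 113 - √89 (o(S) = 113 - √(8² + 5²) = 113 - √(64 + 25) = 113 - √89)
((49 - 29)*14 + M)/(o(-52) - 6404) = ((49 - 29)*14 - 1418/1315)/((113 - √89) - 6404) = (20*14 - 1418/1315)/(-6291 - √89) = (280 - 1418/1315)/(-6291 - √89) = 366782/(1315*(-6291 - √89))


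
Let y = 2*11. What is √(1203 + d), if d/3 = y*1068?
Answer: √71691 ≈ 267.75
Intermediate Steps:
y = 22
d = 70488 (d = 3*(22*1068) = 3*23496 = 70488)
√(1203 + d) = √(1203 + 70488) = √71691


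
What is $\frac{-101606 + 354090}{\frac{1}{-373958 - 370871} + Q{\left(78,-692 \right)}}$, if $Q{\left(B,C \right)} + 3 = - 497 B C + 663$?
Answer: $\frac{188057405236}{19981327968827} \approx 0.0094117$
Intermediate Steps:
$Q{\left(B,C \right)} = 660 - 497 B C$ ($Q{\left(B,C \right)} = -3 + \left(- 497 B C + 663\right) = -3 - \left(-663 + 497 B C\right) = 660 - 497 B C$)
$\frac{-101606 + 354090}{\frac{1}{-373958 - 370871} + Q{\left(78,-692 \right)}} = \frac{-101606 + 354090}{\frac{1}{-373958 - 370871} - \left(-660 + 38766 \left(-692\right)\right)} = \frac{252484}{\frac{1}{-744829} + \left(660 + 26826072\right)} = \frac{252484}{- \frac{1}{744829} + 26826732} = \frac{252484}{\frac{19981327968827}{744829}} = 252484 \cdot \frac{744829}{19981327968827} = \frac{188057405236}{19981327968827}$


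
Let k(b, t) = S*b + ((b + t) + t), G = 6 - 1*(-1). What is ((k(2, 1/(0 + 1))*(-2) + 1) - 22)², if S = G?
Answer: 3249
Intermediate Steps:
G = 7 (G = 6 + 1 = 7)
S = 7
k(b, t) = 2*t + 8*b (k(b, t) = 7*b + ((b + t) + t) = 7*b + (b + 2*t) = 2*t + 8*b)
((k(2, 1/(0 + 1))*(-2) + 1) - 22)² = (((2/(0 + 1) + 8*2)*(-2) + 1) - 22)² = (((2/1 + 16)*(-2) + 1) - 22)² = (((2*1 + 16)*(-2) + 1) - 22)² = (((2 + 16)*(-2) + 1) - 22)² = ((18*(-2) + 1) - 22)² = ((-36 + 1) - 22)² = (-35 - 22)² = (-57)² = 3249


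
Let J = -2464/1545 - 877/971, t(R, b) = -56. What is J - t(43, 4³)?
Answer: 80263411/1500195 ≈ 53.502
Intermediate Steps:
J = -3747509/1500195 (J = -2464*1/1545 - 877*1/971 = -2464/1545 - 877/971 = -3747509/1500195 ≈ -2.4980)
J - t(43, 4³) = -3747509/1500195 - 1*(-56) = -3747509/1500195 + 56 = 80263411/1500195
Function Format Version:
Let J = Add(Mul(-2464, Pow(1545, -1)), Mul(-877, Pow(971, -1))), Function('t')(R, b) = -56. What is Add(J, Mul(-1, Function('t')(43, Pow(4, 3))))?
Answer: Rational(80263411, 1500195) ≈ 53.502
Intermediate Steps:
J = Rational(-3747509, 1500195) (J = Add(Mul(-2464, Rational(1, 1545)), Mul(-877, Rational(1, 971))) = Add(Rational(-2464, 1545), Rational(-877, 971)) = Rational(-3747509, 1500195) ≈ -2.4980)
Add(J, Mul(-1, Function('t')(43, Pow(4, 3)))) = Add(Rational(-3747509, 1500195), Mul(-1, -56)) = Add(Rational(-3747509, 1500195), 56) = Rational(80263411, 1500195)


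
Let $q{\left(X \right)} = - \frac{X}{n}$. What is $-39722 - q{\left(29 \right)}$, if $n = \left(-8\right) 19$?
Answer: $- \frac{6037773}{152} \approx -39722.0$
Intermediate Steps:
$n = -152$
$q{\left(X \right)} = \frac{X}{152}$ ($q{\left(X \right)} = - \frac{X}{-152} = - \frac{X \left(-1\right)}{152} = - \frac{\left(-1\right) X}{152} = \frac{X}{152}$)
$-39722 - q{\left(29 \right)} = -39722 - \frac{1}{152} \cdot 29 = -39722 - \frac{29}{152} = - \frac{6037773}{152}$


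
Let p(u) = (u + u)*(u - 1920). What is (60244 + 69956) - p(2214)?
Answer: -1171632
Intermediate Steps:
p(u) = 2*u*(-1920 + u) (p(u) = (2*u)*(-1920 + u) = 2*u*(-1920 + u))
(60244 + 69956) - p(2214) = (60244 + 69956) - 2*2214*(-1920 + 2214) = 130200 - 2*2214*294 = 130200 - 1*1301832 = 130200 - 1301832 = -1171632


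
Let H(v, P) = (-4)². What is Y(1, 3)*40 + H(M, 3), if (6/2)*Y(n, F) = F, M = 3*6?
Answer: 56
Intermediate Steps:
M = 18
Y(n, F) = F/3
H(v, P) = 16
Y(1, 3)*40 + H(M, 3) = ((⅓)*3)*40 + 16 = 1*40 + 16 = 40 + 16 = 56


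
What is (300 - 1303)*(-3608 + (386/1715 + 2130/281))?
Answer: 1740192867712/481915 ≈ 3.6110e+6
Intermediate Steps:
(300 - 1303)*(-3608 + (386/1715 + 2130/281)) = -1003*(-3608 + (386*(1/1715) + 2130*(1/281))) = -1003*(-3608 + (386/1715 + 2130/281)) = -1003*(-3608 + 3761416/481915) = -1003*(-1734987904/481915) = 1740192867712/481915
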